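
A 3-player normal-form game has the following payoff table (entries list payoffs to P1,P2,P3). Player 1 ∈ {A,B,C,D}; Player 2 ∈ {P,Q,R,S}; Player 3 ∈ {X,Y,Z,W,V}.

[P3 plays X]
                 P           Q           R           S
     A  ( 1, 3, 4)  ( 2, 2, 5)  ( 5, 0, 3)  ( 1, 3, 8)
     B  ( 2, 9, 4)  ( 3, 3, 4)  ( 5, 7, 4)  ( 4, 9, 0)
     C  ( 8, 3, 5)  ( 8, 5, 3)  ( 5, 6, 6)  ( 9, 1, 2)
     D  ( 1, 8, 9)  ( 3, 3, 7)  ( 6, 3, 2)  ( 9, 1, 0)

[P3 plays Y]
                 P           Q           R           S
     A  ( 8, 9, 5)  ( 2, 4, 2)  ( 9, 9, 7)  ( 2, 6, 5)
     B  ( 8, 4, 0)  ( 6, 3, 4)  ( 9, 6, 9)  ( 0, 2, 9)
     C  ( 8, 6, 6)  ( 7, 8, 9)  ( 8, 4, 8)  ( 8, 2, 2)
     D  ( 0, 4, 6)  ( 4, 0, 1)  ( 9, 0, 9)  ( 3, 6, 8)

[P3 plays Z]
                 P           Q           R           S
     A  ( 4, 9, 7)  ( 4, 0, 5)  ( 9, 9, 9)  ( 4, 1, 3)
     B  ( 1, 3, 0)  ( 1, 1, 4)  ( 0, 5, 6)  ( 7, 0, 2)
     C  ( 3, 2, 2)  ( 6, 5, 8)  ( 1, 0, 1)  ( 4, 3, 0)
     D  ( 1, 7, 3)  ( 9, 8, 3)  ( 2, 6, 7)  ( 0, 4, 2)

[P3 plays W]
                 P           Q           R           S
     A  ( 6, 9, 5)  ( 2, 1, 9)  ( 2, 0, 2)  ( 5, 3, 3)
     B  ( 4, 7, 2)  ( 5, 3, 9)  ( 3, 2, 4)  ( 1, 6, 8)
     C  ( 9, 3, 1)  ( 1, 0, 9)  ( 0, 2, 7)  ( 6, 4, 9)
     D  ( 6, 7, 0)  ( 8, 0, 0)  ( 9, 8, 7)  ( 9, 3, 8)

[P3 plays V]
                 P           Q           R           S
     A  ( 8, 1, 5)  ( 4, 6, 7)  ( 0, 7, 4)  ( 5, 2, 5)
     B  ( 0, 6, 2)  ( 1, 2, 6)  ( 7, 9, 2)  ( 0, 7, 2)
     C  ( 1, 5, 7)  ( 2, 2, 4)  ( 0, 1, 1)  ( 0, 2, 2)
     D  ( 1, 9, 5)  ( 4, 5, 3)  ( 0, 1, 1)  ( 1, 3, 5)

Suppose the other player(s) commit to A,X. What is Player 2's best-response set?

argmax u_2 = {P,S}

u_2(P vs A,X) = 3
u_2(Q vs A,X) = 2
u_2(R vs A,X) = 0
u_2(S vs A,X) = 3
max payoff 3 at {P,S}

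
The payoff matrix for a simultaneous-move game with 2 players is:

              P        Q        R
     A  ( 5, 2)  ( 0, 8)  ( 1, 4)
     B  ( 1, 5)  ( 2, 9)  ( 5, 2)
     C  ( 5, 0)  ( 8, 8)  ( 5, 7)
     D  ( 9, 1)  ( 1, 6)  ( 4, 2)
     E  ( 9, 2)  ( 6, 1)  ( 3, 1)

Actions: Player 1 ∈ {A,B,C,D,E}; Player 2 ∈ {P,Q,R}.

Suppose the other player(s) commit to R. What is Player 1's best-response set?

argmax u_1 = {B,C}

u_1(A vs R) = 1
u_1(B vs R) = 5
u_1(C vs R) = 5
u_1(D vs R) = 4
u_1(E vs R) = 3
max payoff 5 at {B,C}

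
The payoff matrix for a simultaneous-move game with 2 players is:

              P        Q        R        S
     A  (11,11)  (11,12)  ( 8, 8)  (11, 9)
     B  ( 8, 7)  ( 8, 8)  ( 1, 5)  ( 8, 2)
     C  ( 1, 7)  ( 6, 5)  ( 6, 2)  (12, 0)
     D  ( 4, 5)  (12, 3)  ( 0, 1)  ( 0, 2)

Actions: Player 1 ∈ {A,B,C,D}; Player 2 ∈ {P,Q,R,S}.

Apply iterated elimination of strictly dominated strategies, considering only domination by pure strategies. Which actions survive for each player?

P1 drop B (A beats it: P:11>8 Q:11>8 R:8>1 S:11>8)
P2 drop R (P beats it: A:11>8 C:7>2 D:5>1)
P2 drop S (P beats it: A:11>9 C:7>0 D:5>2)
P1 drop C (A beats it: P:11>1 Q:11>6)
P1→{A,D} P2→{P,Q}

Survivors P1:{A,D} P2:{P,Q}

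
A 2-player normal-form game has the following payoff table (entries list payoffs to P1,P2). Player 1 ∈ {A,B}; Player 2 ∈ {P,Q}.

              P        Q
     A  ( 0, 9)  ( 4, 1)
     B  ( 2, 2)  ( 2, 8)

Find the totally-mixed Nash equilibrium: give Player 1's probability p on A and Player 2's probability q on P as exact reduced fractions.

P1 mixes 3/7 on A; P2 mixes 1/2 on P

P1 indiff ⇒ q·0+(1-q)·4 = q·2+(1-q)·2 ⇒ q(-2) = (1-q)(-2) ⇒ q = 1/2
P2 indiff ⇒ p·9+(1-p)·2 = p·1+(1-p)·8 ⇒ p(8) = (1-p)(6) ⇒ p = 3/7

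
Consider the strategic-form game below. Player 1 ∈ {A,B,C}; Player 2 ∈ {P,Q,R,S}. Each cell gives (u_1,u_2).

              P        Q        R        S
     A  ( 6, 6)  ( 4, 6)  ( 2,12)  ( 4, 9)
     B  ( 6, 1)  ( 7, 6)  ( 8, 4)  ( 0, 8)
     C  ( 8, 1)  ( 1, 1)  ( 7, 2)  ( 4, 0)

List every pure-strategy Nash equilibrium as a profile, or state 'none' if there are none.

(A,P): not NE [P1→C gives 8>6; P2→R gives 12>6]
(A,Q): not NE [P1→B gives 7>4; P2→R gives 12>6]
(A,R): not NE [P1→B gives 8>2]
(A,S): not NE [P2→R gives 12>9]
(B,P): not NE [P1→C gives 8>6; P2→S gives 8>1]
(B,Q): not NE [P2→S gives 8>6]
(B,R): not NE [P2→S gives 8>4]
(B,S): not NE [P1→C gives 4>0]
(C,P): not NE [P2→R gives 2>1]
(C,Q): not NE [P1→B gives 7>1; P2→R gives 2>1]
(C,R): not NE [P1→B gives 8>7]
(C,S): not NE [P2→R gives 2>0]

No pure NE.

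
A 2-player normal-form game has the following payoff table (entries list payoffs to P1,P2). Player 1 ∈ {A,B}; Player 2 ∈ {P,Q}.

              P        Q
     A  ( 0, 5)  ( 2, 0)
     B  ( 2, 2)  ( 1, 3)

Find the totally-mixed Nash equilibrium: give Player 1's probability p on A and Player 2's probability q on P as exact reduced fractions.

P1 indiff ⇒ q·0+(1-q)·2 = q·2+(1-q)·1 ⇒ q(-2) = (1-q)(-1) ⇒ q = 1/3
P2 indiff ⇒ p·5+(1-p)·2 = p·0+(1-p)·3 ⇒ p(5) = (1-p)(1) ⇒ p = 1/6

(p,q) = (1/6, 1/3)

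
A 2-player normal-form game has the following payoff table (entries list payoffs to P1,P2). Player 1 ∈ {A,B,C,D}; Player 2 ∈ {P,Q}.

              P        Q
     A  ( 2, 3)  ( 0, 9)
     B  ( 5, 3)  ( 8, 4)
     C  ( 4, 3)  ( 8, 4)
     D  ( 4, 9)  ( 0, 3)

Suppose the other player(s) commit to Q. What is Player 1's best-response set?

u_1(A vs Q) = 0
u_1(B vs Q) = 8
u_1(C vs Q) = 8
u_1(D vs Q) = 0
max payoff 8 at {B,C}

BR_1 = {B,C}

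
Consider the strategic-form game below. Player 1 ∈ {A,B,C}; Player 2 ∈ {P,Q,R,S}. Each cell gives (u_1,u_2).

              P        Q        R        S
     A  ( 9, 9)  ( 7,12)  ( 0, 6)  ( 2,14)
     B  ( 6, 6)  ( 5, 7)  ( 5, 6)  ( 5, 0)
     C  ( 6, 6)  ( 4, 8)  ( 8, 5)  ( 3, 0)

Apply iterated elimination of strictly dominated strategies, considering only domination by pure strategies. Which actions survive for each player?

Remaining: P1:{A,B} P2:{Q,S}

P2 drop P (Q beats it: A:12>9 B:7>6 C:8>6)
P2 drop R (Q beats it: A:12>6 B:7>6 C:8>5)
P1 drop C (B beats it: Q:5>4 S:5>3)
P1→{A,B} P2→{Q,S}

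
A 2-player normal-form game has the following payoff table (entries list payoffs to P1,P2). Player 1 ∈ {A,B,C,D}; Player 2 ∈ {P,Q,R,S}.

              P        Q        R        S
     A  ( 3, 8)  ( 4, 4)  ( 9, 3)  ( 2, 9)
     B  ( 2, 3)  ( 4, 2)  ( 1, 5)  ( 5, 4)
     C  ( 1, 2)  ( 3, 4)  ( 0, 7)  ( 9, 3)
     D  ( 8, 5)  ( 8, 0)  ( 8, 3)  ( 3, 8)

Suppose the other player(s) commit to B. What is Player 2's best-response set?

BR_2 = {R}

u_2(P vs B) = 3
u_2(Q vs B) = 2
u_2(R vs B) = 5
u_2(S vs B) = 4
max payoff 5 at {R}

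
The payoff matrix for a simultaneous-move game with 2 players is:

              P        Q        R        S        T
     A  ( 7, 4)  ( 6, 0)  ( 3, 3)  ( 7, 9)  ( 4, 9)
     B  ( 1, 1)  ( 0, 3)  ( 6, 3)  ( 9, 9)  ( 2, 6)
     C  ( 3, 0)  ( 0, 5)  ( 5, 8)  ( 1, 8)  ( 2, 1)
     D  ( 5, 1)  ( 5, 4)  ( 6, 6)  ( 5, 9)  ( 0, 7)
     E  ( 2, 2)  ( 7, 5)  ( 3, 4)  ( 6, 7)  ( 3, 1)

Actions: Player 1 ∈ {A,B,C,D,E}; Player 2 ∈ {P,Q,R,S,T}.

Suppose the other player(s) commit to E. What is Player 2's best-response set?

argmax u_2 = {S}

u_2(P vs E) = 2
u_2(Q vs E) = 5
u_2(R vs E) = 4
u_2(S vs E) = 7
u_2(T vs E) = 1
max payoff 7 at {S}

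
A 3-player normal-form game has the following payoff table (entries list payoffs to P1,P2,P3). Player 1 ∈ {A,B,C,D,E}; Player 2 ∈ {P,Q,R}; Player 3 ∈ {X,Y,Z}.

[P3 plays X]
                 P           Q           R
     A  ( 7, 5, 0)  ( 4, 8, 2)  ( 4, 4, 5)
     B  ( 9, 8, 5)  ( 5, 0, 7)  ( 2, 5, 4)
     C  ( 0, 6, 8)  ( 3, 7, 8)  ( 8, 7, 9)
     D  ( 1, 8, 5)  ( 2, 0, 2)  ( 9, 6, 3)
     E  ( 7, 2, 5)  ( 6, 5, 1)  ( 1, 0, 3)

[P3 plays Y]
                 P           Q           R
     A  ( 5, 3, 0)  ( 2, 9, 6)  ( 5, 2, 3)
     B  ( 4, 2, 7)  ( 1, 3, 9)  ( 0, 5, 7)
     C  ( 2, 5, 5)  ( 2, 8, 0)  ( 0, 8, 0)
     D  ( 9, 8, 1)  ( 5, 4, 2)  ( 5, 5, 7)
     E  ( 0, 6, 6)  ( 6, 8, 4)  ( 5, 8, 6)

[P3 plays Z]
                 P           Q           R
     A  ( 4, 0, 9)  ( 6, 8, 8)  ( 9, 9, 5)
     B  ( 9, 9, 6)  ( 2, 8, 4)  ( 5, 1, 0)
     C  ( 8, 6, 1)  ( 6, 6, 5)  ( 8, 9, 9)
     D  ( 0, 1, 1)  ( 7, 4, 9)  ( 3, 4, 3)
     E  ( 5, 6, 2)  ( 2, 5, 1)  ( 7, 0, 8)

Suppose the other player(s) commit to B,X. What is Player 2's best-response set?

u_2(P vs B,X) = 8
u_2(Q vs B,X) = 0
u_2(R vs B,X) = 5
max payoff 8 at {P}

BR_2 = {P}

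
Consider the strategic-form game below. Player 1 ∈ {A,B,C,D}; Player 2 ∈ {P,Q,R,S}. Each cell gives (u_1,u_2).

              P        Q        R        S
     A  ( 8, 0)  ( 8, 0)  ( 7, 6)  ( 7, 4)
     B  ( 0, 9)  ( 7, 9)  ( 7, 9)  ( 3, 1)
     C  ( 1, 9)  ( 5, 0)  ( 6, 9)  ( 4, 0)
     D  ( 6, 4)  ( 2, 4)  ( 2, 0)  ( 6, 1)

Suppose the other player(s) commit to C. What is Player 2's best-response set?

argmax u_2 = {P,R}

u_2(P vs C) = 9
u_2(Q vs C) = 0
u_2(R vs C) = 9
u_2(S vs C) = 0
max payoff 9 at {P,R}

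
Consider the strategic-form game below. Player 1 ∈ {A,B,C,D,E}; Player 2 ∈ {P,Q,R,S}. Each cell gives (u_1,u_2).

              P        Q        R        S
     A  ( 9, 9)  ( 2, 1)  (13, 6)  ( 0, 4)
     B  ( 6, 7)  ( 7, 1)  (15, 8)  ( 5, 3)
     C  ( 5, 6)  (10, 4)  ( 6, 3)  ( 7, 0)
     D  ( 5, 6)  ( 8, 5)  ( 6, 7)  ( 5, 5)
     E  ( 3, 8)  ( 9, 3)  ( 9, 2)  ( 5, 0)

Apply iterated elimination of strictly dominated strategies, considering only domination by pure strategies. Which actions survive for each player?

P2 drop Q (P beats it: A:9>1 B:7>1 C:6>4 D:6>5 E:8>3)
P2 drop S (P beats it: A:9>4 B:7>3 C:6>0 D:6>5 E:8>0)
P1 drop C (A beats it: P:9>5 R:13>6)
P1 drop D (A beats it: P:9>5 R:13>6)
P1 drop E (A beats it: P:9>3 R:13>9)
P1→{A,B} P2→{P,R}

Remaining: P1:{A,B} P2:{P,R}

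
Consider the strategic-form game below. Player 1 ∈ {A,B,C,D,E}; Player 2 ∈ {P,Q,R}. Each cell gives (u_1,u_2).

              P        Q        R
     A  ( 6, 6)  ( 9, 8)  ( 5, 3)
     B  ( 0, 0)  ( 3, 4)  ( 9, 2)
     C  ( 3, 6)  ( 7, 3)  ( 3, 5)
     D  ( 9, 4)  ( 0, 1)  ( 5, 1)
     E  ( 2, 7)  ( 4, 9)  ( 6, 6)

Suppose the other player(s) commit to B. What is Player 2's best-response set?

BR_2 = {Q}

u_2(P vs B) = 0
u_2(Q vs B) = 4
u_2(R vs B) = 2
max payoff 4 at {Q}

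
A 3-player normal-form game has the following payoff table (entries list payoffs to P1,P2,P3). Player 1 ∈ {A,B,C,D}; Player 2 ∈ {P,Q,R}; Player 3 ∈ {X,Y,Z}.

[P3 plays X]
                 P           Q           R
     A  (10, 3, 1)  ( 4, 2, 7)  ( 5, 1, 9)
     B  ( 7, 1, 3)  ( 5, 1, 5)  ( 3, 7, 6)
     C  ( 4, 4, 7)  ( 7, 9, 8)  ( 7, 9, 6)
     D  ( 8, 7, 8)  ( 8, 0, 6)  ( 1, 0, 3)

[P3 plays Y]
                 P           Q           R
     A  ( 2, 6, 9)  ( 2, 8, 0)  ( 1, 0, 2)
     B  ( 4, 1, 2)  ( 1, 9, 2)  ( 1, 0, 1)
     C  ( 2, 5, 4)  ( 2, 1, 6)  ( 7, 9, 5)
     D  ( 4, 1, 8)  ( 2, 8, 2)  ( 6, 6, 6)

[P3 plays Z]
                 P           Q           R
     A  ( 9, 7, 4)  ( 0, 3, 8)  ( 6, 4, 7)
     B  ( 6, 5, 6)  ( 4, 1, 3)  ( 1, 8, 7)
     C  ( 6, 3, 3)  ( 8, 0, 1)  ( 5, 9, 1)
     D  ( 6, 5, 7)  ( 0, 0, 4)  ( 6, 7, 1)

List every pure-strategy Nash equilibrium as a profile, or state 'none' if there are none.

(A,P,X): not NE [P3→Y gives 9>1]
(A,P,Y): not NE [P1→D gives 4>2; P2→Q gives 8>6]
(A,P,Z): not NE [P3→Y gives 9>4]
(A,Q,X): not NE [P1→D gives 8>4; P2→P gives 3>2; P3→Z gives 8>7]
(A,Q,Y): not NE [P3→Z gives 8>0]
(A,Q,Z): not NE [P1→C gives 8>0; P2→P gives 7>3]
(A,R,X): not NE [P1→C gives 7>5; P2→P gives 3>1]
(A,R,Y): not NE [P1→C gives 7>1; P2→Q gives 8>0; P3→X gives 9>2]
(A,R,Z): not NE [P2→P gives 7>4; P3→X gives 9>7]
(B,P,X): not NE [P1→A gives 10>7; P2→R gives 7>1; P3→Z gives 6>3]
(B,P,Y): not NE [P2→Q gives 9>1; P3→Z gives 6>2]
(B,P,Z): not NE [P1→A gives 9>6; P2→R gives 8>5]
(B,Q,X): not NE [P1→D gives 8>5; P2→R gives 7>1]
(B,Q,Y): not NE [P1→D gives 2>1; P3→X gives 5>2]
(B,Q,Z): not NE [P1→C gives 8>4; P2→R gives 8>1; P3→X gives 5>3]
(B,R,X): not NE [P1→C gives 7>3; P3→Z gives 7>6]
(B,R,Y): not NE [P1→C gives 7>1; P2→Q gives 9>0; P3→Z gives 7>1]
(B,R,Z): not NE [P1→D gives 6>1]
(C,P,X): not NE [P1→A gives 10>4; P2→R gives 9>4]
(C,P,Y): not NE [P1→D gives 4>2; P2→R gives 9>5; P3→X gives 7>4]
(C,P,Z): not NE [P1→A gives 9>6; P2→R gives 9>3; P3→X gives 7>3]
(C,Q,X): not NE [P1→D gives 8>7]
(C,Q,Y): not NE [P2→R gives 9>1; P3→X gives 8>6]
(C,Q,Z): not NE [P2→R gives 9>0; P3→X gives 8>1]
(C,R,X): NE
(C,R,Y): not NE [P3→X gives 6>5]
(C,R,Z): not NE [P1→D gives 6>5; P3→X gives 6>1]
(D,P,X): not NE [P1→A gives 10>8]
(D,P,Y): not NE [P2→Q gives 8>1]
(D,P,Z): not NE [P1→A gives 9>6; P2→R gives 7>5; P3→Y gives 8>7]
(D,Q,X): not NE [P2→P gives 7>0]
(D,Q,Y): not NE [P3→X gives 6>2]
(D,Q,Z): not NE [P1→C gives 8>0; P2→R gives 7>0; P3→X gives 6>4]
(D,R,X): not NE [P1→C gives 7>1; P2→P gives 7>0; P3→Y gives 6>3]
(D,R,Y): not NE [P1→C gives 7>6; P2→Q gives 8>6]
(D,R,Z): not NE [P3→Y gives 6>1]

PSNE = {(C,R,X)}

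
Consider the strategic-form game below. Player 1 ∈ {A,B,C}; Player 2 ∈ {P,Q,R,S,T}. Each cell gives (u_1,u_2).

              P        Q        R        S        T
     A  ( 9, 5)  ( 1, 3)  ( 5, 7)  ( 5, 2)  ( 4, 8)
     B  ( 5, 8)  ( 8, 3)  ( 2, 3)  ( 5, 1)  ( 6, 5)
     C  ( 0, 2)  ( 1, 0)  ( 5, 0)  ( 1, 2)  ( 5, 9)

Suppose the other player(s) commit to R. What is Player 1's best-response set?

u_1(A vs R) = 5
u_1(B vs R) = 2
u_1(C vs R) = 5
max payoff 5 at {A,C}

argmax u_1 = {A,C}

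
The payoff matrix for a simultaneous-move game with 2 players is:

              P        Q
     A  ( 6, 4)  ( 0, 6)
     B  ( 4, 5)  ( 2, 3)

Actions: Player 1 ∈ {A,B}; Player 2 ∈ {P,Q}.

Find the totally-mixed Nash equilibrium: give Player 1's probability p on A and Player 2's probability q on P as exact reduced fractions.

P1 mixes 1/2 on A; P2 mixes 1/2 on P

P1 indiff ⇒ q·6+(1-q)·0 = q·4+(1-q)·2 ⇒ q(2) = (1-q)(2) ⇒ q = 1/2
P2 indiff ⇒ p·4+(1-p)·5 = p·6+(1-p)·3 ⇒ p(-2) = (1-p)(-2) ⇒ p = 1/2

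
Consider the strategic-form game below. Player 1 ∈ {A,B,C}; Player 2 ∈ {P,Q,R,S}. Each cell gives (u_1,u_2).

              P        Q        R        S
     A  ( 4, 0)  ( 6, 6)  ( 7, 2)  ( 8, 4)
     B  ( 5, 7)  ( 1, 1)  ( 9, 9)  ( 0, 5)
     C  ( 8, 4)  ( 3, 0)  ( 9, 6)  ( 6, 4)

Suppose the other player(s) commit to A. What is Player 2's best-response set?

u_2(P vs A) = 0
u_2(Q vs A) = 6
u_2(R vs A) = 2
u_2(S vs A) = 4
max payoff 6 at {Q}

BR_2 = {Q}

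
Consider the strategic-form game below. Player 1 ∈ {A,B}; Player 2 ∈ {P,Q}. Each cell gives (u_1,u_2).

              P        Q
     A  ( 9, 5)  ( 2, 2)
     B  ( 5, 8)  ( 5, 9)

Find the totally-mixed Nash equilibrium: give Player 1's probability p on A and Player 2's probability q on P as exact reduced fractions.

(p,q) = (1/4, 3/7)

P1 indiff ⇒ q·9+(1-q)·2 = q·5+(1-q)·5 ⇒ q(4) = (1-q)(3) ⇒ q = 3/7
P2 indiff ⇒ p·5+(1-p)·8 = p·2+(1-p)·9 ⇒ p(3) = (1-p)(1) ⇒ p = 1/4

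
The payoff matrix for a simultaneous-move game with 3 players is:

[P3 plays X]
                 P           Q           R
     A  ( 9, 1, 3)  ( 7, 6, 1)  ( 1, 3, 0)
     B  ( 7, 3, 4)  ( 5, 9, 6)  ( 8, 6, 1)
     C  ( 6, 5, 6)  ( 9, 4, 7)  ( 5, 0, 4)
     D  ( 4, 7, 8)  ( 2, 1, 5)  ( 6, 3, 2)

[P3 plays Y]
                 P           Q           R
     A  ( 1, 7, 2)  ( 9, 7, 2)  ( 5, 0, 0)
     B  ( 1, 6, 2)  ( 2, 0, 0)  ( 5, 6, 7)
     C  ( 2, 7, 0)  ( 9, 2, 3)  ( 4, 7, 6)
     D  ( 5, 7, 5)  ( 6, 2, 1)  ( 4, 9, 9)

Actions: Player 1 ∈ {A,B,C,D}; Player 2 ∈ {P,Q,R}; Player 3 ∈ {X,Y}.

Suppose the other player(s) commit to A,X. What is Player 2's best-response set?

u_2(P vs A,X) = 1
u_2(Q vs A,X) = 6
u_2(R vs A,X) = 3
max payoff 6 at {Q}

argmax u_2 = {Q}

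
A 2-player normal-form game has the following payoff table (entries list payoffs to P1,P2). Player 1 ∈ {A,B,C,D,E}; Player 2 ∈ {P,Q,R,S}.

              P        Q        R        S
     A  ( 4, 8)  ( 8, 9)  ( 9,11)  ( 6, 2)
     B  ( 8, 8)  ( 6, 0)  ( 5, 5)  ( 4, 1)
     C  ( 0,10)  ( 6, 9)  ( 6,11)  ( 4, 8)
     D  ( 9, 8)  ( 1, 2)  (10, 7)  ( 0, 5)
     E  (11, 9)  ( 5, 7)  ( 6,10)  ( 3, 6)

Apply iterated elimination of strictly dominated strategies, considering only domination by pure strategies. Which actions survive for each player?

P1 drop C (A beats it: P:4>0 Q:8>6 R:9>6 S:6>4)
P2 drop Q (R beats it: A:11>9 B:5>0 D:7>2 E:10>7)
P2 drop S (P beats it: A:8>2 B:8>1 D:8>5 E:9>6)
P1 drop A (D beats it: P:9>4 R:10>9)
P1 drop B (D beats it: P:9>8 R:10>5)
P1→{D,E} P2→{P,R}

Survivors P1:{D,E} P2:{P,R}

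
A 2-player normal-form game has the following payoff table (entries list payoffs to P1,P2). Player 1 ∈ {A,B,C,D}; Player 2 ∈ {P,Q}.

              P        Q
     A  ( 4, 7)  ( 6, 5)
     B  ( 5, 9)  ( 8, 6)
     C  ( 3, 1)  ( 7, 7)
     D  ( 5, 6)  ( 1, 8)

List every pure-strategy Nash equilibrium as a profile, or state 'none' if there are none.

(A,P): not NE [P1→D gives 5>4]
(A,Q): not NE [P1→B gives 8>6; P2→P gives 7>5]
(B,P): NE
(B,Q): not NE [P2→P gives 9>6]
(C,P): not NE [P1→D gives 5>3; P2→Q gives 7>1]
(C,Q): not NE [P1→B gives 8>7]
(D,P): not NE [P2→Q gives 8>6]
(D,Q): not NE [P1→B gives 8>1]

PSNE = {(B,P)}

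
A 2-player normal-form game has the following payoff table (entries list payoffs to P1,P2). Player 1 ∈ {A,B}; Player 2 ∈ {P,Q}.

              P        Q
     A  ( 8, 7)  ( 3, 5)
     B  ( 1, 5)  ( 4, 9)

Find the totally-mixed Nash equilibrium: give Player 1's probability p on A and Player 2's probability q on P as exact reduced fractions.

P1 indiff ⇒ q·8+(1-q)·3 = q·1+(1-q)·4 ⇒ q(7) = (1-q)(1) ⇒ q = 1/8
P2 indiff ⇒ p·7+(1-p)·5 = p·5+(1-p)·9 ⇒ p(2) = (1-p)(4) ⇒ p = 2/3

(p,q) = (2/3, 1/8)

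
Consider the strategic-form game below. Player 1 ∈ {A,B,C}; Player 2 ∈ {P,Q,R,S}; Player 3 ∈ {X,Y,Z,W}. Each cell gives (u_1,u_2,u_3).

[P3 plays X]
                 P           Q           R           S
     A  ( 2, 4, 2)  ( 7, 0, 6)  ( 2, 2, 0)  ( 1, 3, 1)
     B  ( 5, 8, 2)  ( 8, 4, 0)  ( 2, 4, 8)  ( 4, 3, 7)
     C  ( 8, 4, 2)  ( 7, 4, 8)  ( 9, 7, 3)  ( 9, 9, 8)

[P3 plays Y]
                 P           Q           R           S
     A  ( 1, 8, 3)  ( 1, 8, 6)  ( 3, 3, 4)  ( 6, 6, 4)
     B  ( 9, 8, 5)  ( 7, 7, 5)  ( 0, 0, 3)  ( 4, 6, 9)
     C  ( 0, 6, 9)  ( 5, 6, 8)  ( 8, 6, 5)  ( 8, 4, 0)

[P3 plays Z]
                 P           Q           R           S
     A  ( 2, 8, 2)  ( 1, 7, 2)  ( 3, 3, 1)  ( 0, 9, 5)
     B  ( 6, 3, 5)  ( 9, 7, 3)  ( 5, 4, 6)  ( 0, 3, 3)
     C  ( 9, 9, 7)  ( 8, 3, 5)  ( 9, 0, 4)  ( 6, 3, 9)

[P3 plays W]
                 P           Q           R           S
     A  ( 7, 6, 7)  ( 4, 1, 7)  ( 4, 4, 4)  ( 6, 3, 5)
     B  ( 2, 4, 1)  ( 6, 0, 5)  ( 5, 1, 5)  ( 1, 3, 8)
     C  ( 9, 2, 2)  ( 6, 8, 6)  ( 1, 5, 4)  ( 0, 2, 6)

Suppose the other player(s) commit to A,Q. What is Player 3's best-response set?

P3 best: {W}

u_3(X vs A,Q) = 6
u_3(Y vs A,Q) = 6
u_3(Z vs A,Q) = 2
u_3(W vs A,Q) = 7
max payoff 7 at {W}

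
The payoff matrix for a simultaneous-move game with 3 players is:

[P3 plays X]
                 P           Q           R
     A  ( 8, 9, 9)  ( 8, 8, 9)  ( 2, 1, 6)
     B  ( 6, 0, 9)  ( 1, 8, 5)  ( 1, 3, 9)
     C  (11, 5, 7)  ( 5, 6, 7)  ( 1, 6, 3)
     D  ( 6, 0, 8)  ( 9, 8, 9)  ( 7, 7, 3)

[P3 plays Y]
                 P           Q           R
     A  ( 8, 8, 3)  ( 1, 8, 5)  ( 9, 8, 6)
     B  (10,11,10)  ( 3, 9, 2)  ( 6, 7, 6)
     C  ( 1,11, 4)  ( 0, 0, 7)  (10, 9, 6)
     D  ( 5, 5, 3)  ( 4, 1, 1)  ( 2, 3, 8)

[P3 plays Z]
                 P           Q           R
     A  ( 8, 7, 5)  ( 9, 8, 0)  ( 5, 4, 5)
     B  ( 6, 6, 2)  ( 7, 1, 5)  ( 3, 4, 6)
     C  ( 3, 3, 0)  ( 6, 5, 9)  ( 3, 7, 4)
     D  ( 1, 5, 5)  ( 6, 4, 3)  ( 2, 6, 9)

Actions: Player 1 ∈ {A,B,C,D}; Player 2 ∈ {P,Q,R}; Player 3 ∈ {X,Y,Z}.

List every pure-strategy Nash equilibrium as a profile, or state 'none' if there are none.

(A,P,X): not NE [P1→C gives 11>8]
(A,P,Y): not NE [P1→B gives 10>8; P3→X gives 9>3]
(A,P,Z): not NE [P2→Q gives 8>7; P3→X gives 9>5]
(A,Q,X): not NE [P1→D gives 9>8; P2→P gives 9>8]
(A,Q,Y): not NE [P1→D gives 4>1; P3→X gives 9>5]
(A,Q,Z): not NE [P3→X gives 9>0]
(A,R,X): not NE [P1→D gives 7>2; P2→P gives 9>1]
(A,R,Y): not NE [P1→C gives 10>9]
(A,R,Z): not NE [P2→Q gives 8>4; P3→Y gives 6>5]
(B,P,X): not NE [P1→C gives 11>6; P2→Q gives 8>0; P3→Y gives 10>9]
(B,P,Y): NE
(B,P,Z): not NE [P1→A gives 8>6; P3→Y gives 10>2]
(B,Q,X): not NE [P1→D gives 9>1]
(B,Q,Y): not NE [P1→D gives 4>3; P2→P gives 11>9; P3→Z gives 5>2]
(B,Q,Z): not NE [P1→A gives 9>7; P2→P gives 6>1]
(B,R,X): not NE [P1→D gives 7>1; P2→Q gives 8>3]
(B,R,Y): not NE [P1→C gives 10>6; P2→P gives 11>7; P3→X gives 9>6]
(B,R,Z): not NE [P1→A gives 5>3; P2→P gives 6>4; P3→X gives 9>6]
(C,P,X): not NE [P2→R gives 6>5]
(C,P,Y): not NE [P1→B gives 10>1; P3→X gives 7>4]
(C,P,Z): not NE [P1→A gives 8>3; P2→R gives 7>3; P3→X gives 7>0]
(C,Q,X): not NE [P1→D gives 9>5; P3→Z gives 9>7]
(C,Q,Y): not NE [P1→D gives 4>0; P2→P gives 11>0; P3→Z gives 9>7]
(C,Q,Z): not NE [P1→A gives 9>6; P2→R gives 7>5]
(C,R,X): not NE [P1→D gives 7>1; P3→Y gives 6>3]
(C,R,Y): not NE [P2→P gives 11>9]
(C,R,Z): not NE [P1→A gives 5>3; P3→Y gives 6>4]
(D,P,X): not NE [P1→C gives 11>6; P2→Q gives 8>0]
(D,P,Y): not NE [P1→B gives 10>5; P3→X gives 8>3]
(D,P,Z): not NE [P1→A gives 8>1; P2→R gives 6>5; P3→X gives 8>5]
(D,Q,X): NE
(D,Q,Y): not NE [P2→P gives 5>1; P3→X gives 9>1]
(D,Q,Z): not NE [P1→A gives 9>6; P2→R gives 6>4; P3→X gives 9>3]
(D,R,X): not NE [P2→Q gives 8>7; P3→Z gives 9>3]
(D,R,Y): not NE [P1→C gives 10>2; P2→P gives 5>3; P3→Z gives 9>8]
(D,R,Z): not NE [P1→A gives 5>2]

Nash profiles: (B,P,Y), (D,Q,X)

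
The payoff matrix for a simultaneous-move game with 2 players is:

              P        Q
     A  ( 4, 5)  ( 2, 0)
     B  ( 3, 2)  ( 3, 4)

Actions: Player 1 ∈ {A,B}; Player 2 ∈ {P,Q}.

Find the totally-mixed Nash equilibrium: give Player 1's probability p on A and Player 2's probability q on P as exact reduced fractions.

P1 indiff ⇒ q·4+(1-q)·2 = q·3+(1-q)·3 ⇒ q(1) = (1-q)(1) ⇒ q = 1/2
P2 indiff ⇒ p·5+(1-p)·2 = p·0+(1-p)·4 ⇒ p(5) = (1-p)(2) ⇒ p = 2/7

p=2/7, q=1/2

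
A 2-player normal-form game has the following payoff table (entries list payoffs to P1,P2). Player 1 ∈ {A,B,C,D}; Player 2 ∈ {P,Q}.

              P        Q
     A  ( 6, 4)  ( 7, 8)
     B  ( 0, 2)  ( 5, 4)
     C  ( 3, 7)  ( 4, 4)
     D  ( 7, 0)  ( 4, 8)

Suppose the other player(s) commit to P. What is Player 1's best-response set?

u_1(A vs P) = 6
u_1(B vs P) = 0
u_1(C vs P) = 3
u_1(D vs P) = 7
max payoff 7 at {D}

argmax u_1 = {D}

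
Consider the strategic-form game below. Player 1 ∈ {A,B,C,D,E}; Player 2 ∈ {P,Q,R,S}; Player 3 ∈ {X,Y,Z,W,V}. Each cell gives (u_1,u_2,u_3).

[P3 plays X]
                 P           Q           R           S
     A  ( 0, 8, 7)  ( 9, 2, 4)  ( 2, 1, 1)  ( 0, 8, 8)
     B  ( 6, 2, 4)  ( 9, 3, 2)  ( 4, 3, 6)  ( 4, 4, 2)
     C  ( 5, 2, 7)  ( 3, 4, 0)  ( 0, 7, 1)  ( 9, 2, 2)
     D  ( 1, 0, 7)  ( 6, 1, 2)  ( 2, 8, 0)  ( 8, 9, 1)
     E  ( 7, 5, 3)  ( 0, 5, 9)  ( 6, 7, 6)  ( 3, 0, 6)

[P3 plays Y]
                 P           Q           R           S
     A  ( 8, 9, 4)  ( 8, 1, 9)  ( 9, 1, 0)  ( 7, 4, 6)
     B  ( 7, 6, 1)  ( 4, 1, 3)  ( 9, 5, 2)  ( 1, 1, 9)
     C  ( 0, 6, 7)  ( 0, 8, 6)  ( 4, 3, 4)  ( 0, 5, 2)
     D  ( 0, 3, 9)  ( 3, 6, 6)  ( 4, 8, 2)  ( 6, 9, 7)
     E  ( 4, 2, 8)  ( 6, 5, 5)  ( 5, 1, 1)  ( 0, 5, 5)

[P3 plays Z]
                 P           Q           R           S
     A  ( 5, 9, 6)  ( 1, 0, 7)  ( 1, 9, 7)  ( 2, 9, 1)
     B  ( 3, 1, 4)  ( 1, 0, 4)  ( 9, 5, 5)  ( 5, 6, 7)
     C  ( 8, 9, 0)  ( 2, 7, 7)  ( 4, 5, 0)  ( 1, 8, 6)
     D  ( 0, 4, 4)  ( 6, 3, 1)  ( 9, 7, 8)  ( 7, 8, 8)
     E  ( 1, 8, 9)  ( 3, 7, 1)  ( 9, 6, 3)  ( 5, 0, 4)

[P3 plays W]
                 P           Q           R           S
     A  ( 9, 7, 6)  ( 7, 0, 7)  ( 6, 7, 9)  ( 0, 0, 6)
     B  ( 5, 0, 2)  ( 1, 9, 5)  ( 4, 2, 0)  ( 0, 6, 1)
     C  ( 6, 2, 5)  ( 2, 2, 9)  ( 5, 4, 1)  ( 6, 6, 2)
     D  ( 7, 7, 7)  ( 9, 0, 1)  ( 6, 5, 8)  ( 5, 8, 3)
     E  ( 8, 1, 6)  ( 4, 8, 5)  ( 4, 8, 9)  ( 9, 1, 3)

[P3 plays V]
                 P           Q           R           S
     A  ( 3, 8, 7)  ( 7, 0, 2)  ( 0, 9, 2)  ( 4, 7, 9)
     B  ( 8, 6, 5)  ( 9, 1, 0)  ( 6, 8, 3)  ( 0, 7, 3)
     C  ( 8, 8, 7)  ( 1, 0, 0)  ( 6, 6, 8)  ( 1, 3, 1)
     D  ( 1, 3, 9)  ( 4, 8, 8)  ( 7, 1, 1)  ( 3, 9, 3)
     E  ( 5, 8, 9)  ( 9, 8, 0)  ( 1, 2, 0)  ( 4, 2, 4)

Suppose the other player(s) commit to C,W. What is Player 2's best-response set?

u_2(P vs C,W) = 2
u_2(Q vs C,W) = 2
u_2(R vs C,W) = 4
u_2(S vs C,W) = 6
max payoff 6 at {S}

argmax u_2 = {S}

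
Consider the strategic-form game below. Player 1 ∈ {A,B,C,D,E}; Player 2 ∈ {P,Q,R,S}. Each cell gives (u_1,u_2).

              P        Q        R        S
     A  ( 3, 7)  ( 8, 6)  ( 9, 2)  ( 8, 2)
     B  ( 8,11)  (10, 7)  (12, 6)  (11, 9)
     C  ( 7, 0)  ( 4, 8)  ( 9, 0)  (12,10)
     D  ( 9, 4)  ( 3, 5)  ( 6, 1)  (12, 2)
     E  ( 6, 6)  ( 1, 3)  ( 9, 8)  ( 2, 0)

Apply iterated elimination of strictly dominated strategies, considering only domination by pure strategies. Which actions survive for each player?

P1 drop A (B beats it: P:8>3 Q:10>8 R:12>9 S:11>8)
P1 drop E (B beats it: P:8>6 Q:10>1 R:12>9 S:11>2)
P2 drop R (Q beats it: B:7>6 C:8>0 D:5>1)
P1→{B,C,D} P2→{P,Q,S}

IESDS → P1:{B,C,D} P2:{P,Q,S}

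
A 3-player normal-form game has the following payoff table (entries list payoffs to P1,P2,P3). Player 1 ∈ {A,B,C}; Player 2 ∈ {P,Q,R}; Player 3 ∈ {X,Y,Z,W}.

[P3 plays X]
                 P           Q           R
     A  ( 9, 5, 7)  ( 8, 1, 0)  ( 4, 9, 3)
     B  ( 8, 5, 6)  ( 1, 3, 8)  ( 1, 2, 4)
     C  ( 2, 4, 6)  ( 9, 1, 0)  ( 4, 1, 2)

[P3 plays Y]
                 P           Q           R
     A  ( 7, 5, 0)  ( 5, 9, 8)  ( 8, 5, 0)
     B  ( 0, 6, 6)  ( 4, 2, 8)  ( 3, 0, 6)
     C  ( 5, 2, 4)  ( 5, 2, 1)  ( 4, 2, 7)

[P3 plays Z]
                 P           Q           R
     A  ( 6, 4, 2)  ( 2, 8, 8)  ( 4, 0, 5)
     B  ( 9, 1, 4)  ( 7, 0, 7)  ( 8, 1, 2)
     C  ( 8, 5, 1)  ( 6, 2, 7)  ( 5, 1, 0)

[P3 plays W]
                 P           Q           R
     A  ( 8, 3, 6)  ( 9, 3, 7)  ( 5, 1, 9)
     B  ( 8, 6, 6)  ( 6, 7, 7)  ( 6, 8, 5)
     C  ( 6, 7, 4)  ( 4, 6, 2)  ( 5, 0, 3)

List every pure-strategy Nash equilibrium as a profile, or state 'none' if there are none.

PSNE = {(A,Q,Y)}

(A,P,X): not NE [P2→R gives 9>5]
(A,P,Y): not NE [P2→Q gives 9>5; P3→X gives 7>0]
(A,P,Z): not NE [P1→B gives 9>6; P2→Q gives 8>4; P3→X gives 7>2]
(A,P,W): not NE [P3→X gives 7>6]
(A,Q,X): not NE [P1→C gives 9>8; P2→R gives 9>1; P3→Z gives 8>0]
(A,Q,Y): NE
(A,Q,Z): not NE [P1→B gives 7>2]
(A,Q,W): not NE [P3→Z gives 8>7]
(A,R,X): not NE [P3→W gives 9>3]
(A,R,Y): not NE [P2→Q gives 9>5; P3→W gives 9>0]
(A,R,Z): not NE [P1→B gives 8>4; P2→Q gives 8>0; P3→W gives 9>5]
(A,R,W): not NE [P1→B gives 6>5; P2→Q gives 3>1]
(B,P,X): not NE [P1→A gives 9>8]
(B,P,Y): not NE [P1→A gives 7>0]
(B,P,Z): not NE [P3→W gives 6>4]
(B,P,W): not NE [P2→R gives 8>6]
(B,Q,X): not NE [P1→C gives 9>1; P2→P gives 5>3]
(B,Q,Y): not NE [P1→C gives 5>4; P2→P gives 6>2]
(B,Q,Z): not NE [P2→R gives 1>0; P3→Y gives 8>7]
(B,Q,W): not NE [P1→A gives 9>6; P2→R gives 8>7; P3→Y gives 8>7]
(B,R,X): not NE [P1→C gives 4>1; P2→P gives 5>2; P3→Y gives 6>4]
(B,R,Y): not NE [P1→A gives 8>3; P2→P gives 6>0]
(B,R,Z): not NE [P3→Y gives 6>2]
(B,R,W): not NE [P3→Y gives 6>5]
(C,P,X): not NE [P1→A gives 9>2]
(C,P,Y): not NE [P1→A gives 7>5; P3→X gives 6>4]
(C,P,Z): not NE [P1→B gives 9>8; P3→X gives 6>1]
(C,P,W): not NE [P1→B gives 8>6; P3→X gives 6>4]
(C,Q,X): not NE [P2→P gives 4>1; P3→Z gives 7>0]
(C,Q,Y): not NE [P3→Z gives 7>1]
(C,Q,Z): not NE [P1→B gives 7>6; P2→P gives 5>2]
(C,Q,W): not NE [P1→A gives 9>4; P2→P gives 7>6; P3→Z gives 7>2]
(C,R,X): not NE [P2→P gives 4>1; P3→Y gives 7>2]
(C,R,Y): not NE [P1→A gives 8>4]
(C,R,Z): not NE [P1→B gives 8>5; P2→P gives 5>1; P3→Y gives 7>0]
(C,R,W): not NE [P1→B gives 6>5; P2→P gives 7>0; P3→Y gives 7>3]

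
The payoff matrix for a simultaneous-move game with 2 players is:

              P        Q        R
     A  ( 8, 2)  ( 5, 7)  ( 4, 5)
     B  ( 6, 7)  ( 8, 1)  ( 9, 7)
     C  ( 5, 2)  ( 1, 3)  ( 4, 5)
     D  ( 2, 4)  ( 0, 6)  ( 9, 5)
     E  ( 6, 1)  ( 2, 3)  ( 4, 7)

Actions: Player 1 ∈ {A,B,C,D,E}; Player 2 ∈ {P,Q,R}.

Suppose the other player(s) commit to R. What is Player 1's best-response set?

argmax u_1 = {B,D}

u_1(A vs R) = 4
u_1(B vs R) = 9
u_1(C vs R) = 4
u_1(D vs R) = 9
u_1(E vs R) = 4
max payoff 9 at {B,D}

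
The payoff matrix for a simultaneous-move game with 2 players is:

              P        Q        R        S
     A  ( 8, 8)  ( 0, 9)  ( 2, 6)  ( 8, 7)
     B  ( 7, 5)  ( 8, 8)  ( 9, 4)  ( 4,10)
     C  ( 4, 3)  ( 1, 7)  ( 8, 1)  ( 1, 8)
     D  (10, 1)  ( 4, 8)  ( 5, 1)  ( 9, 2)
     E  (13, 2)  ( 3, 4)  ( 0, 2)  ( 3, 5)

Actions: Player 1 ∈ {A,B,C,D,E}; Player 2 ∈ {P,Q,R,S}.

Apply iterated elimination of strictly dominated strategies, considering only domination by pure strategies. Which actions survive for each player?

P1 drop A (D beats it: P:10>8 Q:4>0 R:5>2 S:9>8)
P1 drop C (B beats it: P:7>4 Q:8>1 R:9>8 S:4>1)
P2 drop P (Q beats it: B:8>5 D:8>1 E:4>2)
P1 drop E (B beats it: Q:8>3 R:9>0 S:4>3)
P2 drop R (Q beats it: B:8>4 D:8>1)
P1→{B,D} P2→{Q,S}

Remaining: P1:{B,D} P2:{Q,S}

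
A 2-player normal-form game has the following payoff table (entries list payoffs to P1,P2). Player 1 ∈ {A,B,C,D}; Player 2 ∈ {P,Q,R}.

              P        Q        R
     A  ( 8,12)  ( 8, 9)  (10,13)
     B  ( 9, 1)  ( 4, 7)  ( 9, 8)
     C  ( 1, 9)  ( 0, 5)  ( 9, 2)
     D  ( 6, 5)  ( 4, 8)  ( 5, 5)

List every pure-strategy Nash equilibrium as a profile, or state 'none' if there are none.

(A,P): not NE [P1→B gives 9>8; P2→R gives 13>12]
(A,Q): not NE [P2→R gives 13>9]
(A,R): NE
(B,P): not NE [P2→R gives 8>1]
(B,Q): not NE [P1→A gives 8>4; P2→R gives 8>7]
(B,R): not NE [P1→A gives 10>9]
(C,P): not NE [P1→B gives 9>1]
(C,Q): not NE [P1→A gives 8>0; P2→P gives 9>5]
(C,R): not NE [P1→A gives 10>9; P2→P gives 9>2]
(D,P): not NE [P1→B gives 9>6; P2→Q gives 8>5]
(D,Q): not NE [P1→A gives 8>4]
(D,R): not NE [P1→A gives 10>5; P2→Q gives 8>5]

NE set: (A,R)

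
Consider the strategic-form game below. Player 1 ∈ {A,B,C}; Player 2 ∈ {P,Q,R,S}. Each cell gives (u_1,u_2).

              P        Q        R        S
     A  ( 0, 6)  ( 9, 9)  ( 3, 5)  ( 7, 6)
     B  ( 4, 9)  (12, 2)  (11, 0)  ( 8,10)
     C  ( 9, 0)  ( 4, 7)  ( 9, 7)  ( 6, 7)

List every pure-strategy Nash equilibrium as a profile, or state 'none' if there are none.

(A,P): not NE [P1→C gives 9>0; P2→Q gives 9>6]
(A,Q): not NE [P1→B gives 12>9]
(A,R): not NE [P1→B gives 11>3; P2→Q gives 9>5]
(A,S): not NE [P1→B gives 8>7; P2→Q gives 9>6]
(B,P): not NE [P1→C gives 9>4; P2→S gives 10>9]
(B,Q): not NE [P2→S gives 10>2]
(B,R): not NE [P2→S gives 10>0]
(B,S): NE
(C,P): not NE [P2→S gives 7>0]
(C,Q): not NE [P1→B gives 12>4]
(C,R): not NE [P1→B gives 11>9]
(C,S): not NE [P1→B gives 8>6]

PSNE = {(B,S)}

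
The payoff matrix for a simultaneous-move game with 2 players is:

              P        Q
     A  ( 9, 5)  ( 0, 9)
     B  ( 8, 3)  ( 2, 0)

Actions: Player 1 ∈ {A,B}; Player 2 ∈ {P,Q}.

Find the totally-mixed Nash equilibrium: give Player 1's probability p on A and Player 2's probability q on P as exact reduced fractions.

P1 indiff ⇒ q·9+(1-q)·0 = q·8+(1-q)·2 ⇒ q(1) = (1-q)(2) ⇒ q = 2/3
P2 indiff ⇒ p·5+(1-p)·3 = p·9+(1-p)·0 ⇒ p(-4) = (1-p)(-3) ⇒ p = 3/7

P1 mixes 3/7 on A; P2 mixes 2/3 on P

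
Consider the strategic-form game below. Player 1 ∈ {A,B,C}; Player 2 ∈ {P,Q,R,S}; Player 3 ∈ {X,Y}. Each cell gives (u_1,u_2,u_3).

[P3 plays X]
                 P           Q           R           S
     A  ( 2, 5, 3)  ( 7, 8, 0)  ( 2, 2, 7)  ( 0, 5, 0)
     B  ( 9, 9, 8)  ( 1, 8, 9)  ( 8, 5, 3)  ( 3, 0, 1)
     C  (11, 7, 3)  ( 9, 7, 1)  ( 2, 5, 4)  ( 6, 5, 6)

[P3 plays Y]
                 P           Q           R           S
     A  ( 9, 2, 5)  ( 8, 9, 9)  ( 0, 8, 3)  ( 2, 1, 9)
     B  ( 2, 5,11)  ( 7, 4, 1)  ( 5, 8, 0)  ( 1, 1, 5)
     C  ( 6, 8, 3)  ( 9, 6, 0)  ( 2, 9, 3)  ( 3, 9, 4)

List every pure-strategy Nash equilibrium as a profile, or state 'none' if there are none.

(A,P,X): not NE [P1→C gives 11>2; P2→Q gives 8>5; P3→Y gives 5>3]
(A,P,Y): not NE [P2→Q gives 9>2]
(A,Q,X): not NE [P1→C gives 9>7; P3→Y gives 9>0]
(A,Q,Y): not NE [P1→C gives 9>8]
(A,R,X): not NE [P1→B gives 8>2; P2→Q gives 8>2]
(A,R,Y): not NE [P1→B gives 5>0; P2→Q gives 9>8; P3→X gives 7>3]
(A,S,X): not NE [P1→C gives 6>0; P2→Q gives 8>5; P3→Y gives 9>0]
(A,S,Y): not NE [P1→C gives 3>2; P2→Q gives 9>1]
(B,P,X): not NE [P1→C gives 11>9; P3→Y gives 11>8]
(B,P,Y): not NE [P1→A gives 9>2; P2→R gives 8>5]
(B,Q,X): not NE [P1→C gives 9>1; P2→P gives 9>8]
(B,Q,Y): not NE [P1→C gives 9>7; P2→R gives 8>4; P3→X gives 9>1]
(B,R,X): not NE [P2→P gives 9>5]
(B,R,Y): not NE [P3→X gives 3>0]
(B,S,X): not NE [P1→C gives 6>3; P2→P gives 9>0; P3→Y gives 5>1]
(B,S,Y): not NE [P1→C gives 3>1; P2→R gives 8>1]
(C,P,X): NE
(C,P,Y): not NE [P1→A gives 9>6; P2→S gives 9>8]
(C,Q,X): NE
(C,Q,Y): not NE [P2→S gives 9>6; P3→X gives 1>0]
(C,R,X): not NE [P1→B gives 8>2; P2→Q gives 7>5]
(C,R,Y): not NE [P1→B gives 5>2; P3→X gives 4>3]
(C,S,X): not NE [P2→Q gives 7>5]
(C,S,Y): not NE [P3→X gives 6>4]

Nash profiles: (C,P,X), (C,Q,X)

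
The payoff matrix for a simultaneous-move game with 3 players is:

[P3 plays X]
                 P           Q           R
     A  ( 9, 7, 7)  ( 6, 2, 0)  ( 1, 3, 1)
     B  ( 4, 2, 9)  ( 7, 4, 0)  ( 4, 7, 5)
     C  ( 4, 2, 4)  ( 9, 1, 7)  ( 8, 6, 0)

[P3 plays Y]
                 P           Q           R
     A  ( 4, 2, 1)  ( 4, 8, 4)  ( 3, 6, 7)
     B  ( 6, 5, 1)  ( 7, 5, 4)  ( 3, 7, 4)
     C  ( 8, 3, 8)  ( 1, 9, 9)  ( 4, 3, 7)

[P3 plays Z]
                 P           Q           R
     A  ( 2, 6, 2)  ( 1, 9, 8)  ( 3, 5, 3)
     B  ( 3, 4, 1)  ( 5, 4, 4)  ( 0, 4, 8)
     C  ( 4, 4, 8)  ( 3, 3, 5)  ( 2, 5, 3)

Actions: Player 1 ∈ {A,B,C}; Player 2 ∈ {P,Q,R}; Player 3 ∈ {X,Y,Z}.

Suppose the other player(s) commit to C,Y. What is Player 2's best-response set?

u_2(P vs C,Y) = 3
u_2(Q vs C,Y) = 9
u_2(R vs C,Y) = 3
max payoff 9 at {Q}

argmax u_2 = {Q}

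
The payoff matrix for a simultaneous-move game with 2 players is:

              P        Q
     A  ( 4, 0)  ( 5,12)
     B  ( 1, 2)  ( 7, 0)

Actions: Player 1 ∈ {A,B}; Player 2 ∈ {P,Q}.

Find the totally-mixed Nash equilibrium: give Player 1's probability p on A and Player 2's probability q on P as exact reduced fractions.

P1 indiff ⇒ q·4+(1-q)·5 = q·1+(1-q)·7 ⇒ q(3) = (1-q)(2) ⇒ q = 2/5
P2 indiff ⇒ p·0+(1-p)·2 = p·12+(1-p)·0 ⇒ p(-12) = (1-p)(-2) ⇒ p = 1/7

p=1/7, q=2/5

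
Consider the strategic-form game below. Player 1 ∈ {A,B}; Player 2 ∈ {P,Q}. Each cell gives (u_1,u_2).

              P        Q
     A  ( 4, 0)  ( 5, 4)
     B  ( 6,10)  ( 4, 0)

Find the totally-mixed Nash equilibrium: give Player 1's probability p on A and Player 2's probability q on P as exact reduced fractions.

P1 indiff ⇒ q·4+(1-q)·5 = q·6+(1-q)·4 ⇒ q(-2) = (1-q)(-1) ⇒ q = 1/3
P2 indiff ⇒ p·0+(1-p)·10 = p·4+(1-p)·0 ⇒ p(-4) = (1-p)(-10) ⇒ p = 5/7

(p,q) = (5/7, 1/3)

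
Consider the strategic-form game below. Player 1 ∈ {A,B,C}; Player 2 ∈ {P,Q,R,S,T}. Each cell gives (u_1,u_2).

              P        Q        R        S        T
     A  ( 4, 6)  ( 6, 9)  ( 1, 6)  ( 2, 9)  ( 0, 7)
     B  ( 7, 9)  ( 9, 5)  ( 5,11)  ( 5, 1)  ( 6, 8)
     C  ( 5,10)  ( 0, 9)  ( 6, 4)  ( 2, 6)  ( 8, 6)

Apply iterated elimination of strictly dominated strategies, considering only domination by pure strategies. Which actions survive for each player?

P1 drop A (B beats it: P:7>4 Q:9>6 R:5>1 S:5>2 T:6>0)
P2 drop Q (P beats it: B:9>5 C:10>9)
P2 drop S (P beats it: B:9>1 C:10>6)
P2 drop T (P beats it: B:9>8 C:10>6)
P1→{B,C} P2→{P,R}

IESDS → P1:{B,C} P2:{P,R}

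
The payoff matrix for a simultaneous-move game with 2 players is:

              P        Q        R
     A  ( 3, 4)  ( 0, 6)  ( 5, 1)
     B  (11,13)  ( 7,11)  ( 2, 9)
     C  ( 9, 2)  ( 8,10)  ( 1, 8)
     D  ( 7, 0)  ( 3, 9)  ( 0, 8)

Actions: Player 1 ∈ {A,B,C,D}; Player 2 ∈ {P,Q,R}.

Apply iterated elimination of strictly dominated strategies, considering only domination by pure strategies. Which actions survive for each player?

P1 drop D (B beats it: P:11>7 Q:7>3 R:2>0)
P2 drop R (Q beats it: A:6>1 B:11>9 C:10>8)
P1 drop A (B beats it: P:11>3 Q:7>0)
P1→{B,C} P2→{P,Q}

IESDS → P1:{B,C} P2:{P,Q}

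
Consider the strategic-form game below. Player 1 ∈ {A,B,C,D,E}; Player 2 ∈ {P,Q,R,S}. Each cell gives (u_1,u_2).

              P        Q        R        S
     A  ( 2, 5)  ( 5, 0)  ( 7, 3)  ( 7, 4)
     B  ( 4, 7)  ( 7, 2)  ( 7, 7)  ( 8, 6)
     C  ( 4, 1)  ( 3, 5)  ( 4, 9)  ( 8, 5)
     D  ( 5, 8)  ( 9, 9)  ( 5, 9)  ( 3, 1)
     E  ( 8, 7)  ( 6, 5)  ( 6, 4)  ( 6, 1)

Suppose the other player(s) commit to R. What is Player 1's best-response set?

BR_1 = {A,B}

u_1(A vs R) = 7
u_1(B vs R) = 7
u_1(C vs R) = 4
u_1(D vs R) = 5
u_1(E vs R) = 6
max payoff 7 at {A,B}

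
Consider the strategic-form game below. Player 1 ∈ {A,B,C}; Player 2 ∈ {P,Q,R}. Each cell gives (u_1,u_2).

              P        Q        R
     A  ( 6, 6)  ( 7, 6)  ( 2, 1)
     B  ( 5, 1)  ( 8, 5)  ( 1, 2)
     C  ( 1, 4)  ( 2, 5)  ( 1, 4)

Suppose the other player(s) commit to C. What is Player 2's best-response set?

BR_2 = {Q}

u_2(P vs C) = 4
u_2(Q vs C) = 5
u_2(R vs C) = 4
max payoff 5 at {Q}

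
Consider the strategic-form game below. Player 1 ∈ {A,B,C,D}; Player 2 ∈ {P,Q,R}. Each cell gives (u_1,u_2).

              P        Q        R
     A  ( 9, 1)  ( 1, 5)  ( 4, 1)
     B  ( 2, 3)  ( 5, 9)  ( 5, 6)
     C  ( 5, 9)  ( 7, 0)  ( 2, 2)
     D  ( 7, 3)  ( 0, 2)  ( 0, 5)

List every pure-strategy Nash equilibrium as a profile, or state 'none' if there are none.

(A,P): not NE [P2→Q gives 5>1]
(A,Q): not NE [P1→C gives 7>1]
(A,R): not NE [P1→B gives 5>4; P2→Q gives 5>1]
(B,P): not NE [P1→A gives 9>2; P2→Q gives 9>3]
(B,Q): not NE [P1→C gives 7>5]
(B,R): not NE [P2→Q gives 9>6]
(C,P): not NE [P1→A gives 9>5]
(C,Q): not NE [P2→P gives 9>0]
(C,R): not NE [P1→B gives 5>2; P2→P gives 9>2]
(D,P): not NE [P1→A gives 9>7; P2→R gives 5>3]
(D,Q): not NE [P1→C gives 7>0; P2→R gives 5>2]
(D,R): not NE [P1→B gives 5>0]

PSNE: ∅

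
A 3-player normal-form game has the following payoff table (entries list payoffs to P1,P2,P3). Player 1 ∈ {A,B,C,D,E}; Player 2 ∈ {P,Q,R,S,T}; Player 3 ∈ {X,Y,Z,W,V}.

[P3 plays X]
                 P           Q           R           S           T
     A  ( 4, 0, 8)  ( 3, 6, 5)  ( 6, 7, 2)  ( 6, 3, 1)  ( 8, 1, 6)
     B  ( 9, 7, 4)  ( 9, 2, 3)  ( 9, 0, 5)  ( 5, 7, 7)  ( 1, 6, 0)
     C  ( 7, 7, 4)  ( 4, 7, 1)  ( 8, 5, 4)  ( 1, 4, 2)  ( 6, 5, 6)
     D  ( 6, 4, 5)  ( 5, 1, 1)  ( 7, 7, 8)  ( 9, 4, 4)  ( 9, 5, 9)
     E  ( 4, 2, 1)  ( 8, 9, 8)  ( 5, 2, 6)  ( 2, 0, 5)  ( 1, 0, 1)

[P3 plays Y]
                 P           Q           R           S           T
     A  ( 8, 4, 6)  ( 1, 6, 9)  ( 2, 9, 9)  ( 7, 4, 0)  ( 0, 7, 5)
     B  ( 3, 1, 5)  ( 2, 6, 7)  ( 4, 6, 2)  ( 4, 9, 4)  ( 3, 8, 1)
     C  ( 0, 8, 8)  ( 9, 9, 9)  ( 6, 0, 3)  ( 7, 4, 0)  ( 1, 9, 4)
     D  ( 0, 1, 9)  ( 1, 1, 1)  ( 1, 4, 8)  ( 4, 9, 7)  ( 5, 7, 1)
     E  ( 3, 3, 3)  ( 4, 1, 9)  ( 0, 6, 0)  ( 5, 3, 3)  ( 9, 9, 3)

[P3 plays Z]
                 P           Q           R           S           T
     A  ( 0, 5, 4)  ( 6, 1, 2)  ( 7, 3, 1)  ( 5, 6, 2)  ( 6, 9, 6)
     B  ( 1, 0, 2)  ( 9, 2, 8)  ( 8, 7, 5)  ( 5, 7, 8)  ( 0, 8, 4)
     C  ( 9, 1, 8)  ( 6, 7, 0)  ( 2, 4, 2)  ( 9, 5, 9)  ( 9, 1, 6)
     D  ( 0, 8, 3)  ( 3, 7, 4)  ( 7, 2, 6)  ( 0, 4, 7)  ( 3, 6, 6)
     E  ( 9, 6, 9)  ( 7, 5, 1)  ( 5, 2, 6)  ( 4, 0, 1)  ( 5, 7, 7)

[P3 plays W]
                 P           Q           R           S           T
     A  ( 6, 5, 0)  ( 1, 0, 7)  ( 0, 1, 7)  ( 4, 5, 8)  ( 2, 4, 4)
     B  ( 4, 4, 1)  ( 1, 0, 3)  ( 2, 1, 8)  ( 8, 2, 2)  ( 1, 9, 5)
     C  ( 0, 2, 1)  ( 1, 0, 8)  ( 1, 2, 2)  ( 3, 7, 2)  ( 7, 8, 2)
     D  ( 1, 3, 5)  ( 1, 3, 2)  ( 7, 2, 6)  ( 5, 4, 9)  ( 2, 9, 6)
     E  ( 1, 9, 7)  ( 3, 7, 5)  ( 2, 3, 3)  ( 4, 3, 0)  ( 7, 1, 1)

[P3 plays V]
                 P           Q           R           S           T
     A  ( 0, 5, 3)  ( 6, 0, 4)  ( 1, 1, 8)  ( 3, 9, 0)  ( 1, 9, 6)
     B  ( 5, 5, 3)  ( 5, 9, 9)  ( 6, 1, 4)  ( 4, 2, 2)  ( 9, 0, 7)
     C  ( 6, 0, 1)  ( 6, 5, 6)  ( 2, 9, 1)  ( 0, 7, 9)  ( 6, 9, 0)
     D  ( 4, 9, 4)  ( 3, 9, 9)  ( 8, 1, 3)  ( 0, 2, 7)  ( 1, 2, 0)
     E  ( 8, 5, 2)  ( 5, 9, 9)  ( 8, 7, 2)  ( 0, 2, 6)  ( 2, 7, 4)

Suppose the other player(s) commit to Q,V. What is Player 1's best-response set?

u_1(A vs Q,V) = 6
u_1(B vs Q,V) = 5
u_1(C vs Q,V) = 6
u_1(D vs Q,V) = 3
u_1(E vs Q,V) = 5
max payoff 6 at {A,C}

BR_1 = {A,C}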